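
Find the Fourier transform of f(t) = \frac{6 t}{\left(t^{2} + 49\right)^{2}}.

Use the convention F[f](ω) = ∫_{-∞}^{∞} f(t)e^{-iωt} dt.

F(ω) = - \frac{3 i \pi \omega e^{- 7 \left|{\omega}\right|}}{7}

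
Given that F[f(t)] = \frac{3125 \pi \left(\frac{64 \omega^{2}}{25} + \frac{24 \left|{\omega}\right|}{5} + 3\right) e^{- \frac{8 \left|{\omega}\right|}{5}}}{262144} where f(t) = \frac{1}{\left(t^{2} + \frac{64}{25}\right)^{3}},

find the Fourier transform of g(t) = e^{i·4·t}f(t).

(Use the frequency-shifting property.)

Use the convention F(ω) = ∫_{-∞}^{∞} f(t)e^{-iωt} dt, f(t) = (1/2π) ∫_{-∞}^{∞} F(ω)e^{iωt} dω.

F[g](ω) = \frac{125 \pi \left(64 \left(\omega - 4\right)^{2} + 120 \left|{\omega - 4}\right| + 75\right) e^{- \frac{8 \left|{\omega - 4}\right|}{5}}}{262144}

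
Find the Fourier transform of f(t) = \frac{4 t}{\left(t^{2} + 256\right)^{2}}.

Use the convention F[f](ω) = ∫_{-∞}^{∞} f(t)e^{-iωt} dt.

F(ω) = - \frac{i \pi \omega e^{- 16 \left|{\omega}\right|}}{8}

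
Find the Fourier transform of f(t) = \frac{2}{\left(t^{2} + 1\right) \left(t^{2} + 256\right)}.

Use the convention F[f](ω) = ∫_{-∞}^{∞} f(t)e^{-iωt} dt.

F(ω) = \frac{\pi \left(16 e^{15 \left|{\omega}\right|} - 1\right) e^{- 16 \left|{\omega}\right|}}{2040}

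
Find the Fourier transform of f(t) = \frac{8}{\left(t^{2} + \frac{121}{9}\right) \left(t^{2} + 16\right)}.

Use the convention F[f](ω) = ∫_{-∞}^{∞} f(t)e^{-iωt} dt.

F(ω) = - \frac{18 \pi e^{- 4 \left|{\omega}\right|}}{23} + \frac{216 \pi e^{- \frac{11 \left|{\omega}\right|}{3}}}{253}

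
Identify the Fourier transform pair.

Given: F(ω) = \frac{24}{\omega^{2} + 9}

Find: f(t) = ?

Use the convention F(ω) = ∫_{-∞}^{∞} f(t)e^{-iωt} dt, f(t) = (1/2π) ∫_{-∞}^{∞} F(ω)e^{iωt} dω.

f(t) = 4 e^{- 3 \left|{t}\right|}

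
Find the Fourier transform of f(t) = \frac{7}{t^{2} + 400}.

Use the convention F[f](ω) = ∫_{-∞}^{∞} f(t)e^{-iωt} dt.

F(ω) = \frac{7 \pi e^{- 20 \left|{\omega}\right|}}{20}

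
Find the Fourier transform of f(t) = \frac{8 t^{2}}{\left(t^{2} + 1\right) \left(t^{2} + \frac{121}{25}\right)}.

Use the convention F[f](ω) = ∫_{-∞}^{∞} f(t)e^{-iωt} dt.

F(ω) = - \frac{25 \pi e^{- \left|{\omega}\right|}}{12} + \frac{55 \pi e^{- \frac{11 \left|{\omega}\right|}{5}}}{12}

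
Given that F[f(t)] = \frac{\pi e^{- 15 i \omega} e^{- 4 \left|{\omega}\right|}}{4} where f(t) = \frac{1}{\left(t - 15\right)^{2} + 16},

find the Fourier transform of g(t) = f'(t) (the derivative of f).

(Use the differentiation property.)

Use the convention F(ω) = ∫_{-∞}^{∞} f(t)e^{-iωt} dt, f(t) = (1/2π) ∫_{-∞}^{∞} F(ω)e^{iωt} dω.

F[g](ω) = \frac{i \pi \omega e^{- 15 i \omega - 4 \left|{\omega}\right|}}{4}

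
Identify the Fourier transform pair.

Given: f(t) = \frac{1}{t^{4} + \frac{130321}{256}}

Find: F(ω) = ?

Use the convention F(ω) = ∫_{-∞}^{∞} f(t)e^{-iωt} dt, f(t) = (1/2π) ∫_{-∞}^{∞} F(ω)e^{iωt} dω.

F(ω) = \frac{64 \pi e^{- \frac{19 \sqrt{2} \left|{\omega}\right|}{8}} \sin{\left(\frac{19 \sqrt{2} \left|{\omega}\right|}{8} + \frac{\pi}{4} \right)}}{6859}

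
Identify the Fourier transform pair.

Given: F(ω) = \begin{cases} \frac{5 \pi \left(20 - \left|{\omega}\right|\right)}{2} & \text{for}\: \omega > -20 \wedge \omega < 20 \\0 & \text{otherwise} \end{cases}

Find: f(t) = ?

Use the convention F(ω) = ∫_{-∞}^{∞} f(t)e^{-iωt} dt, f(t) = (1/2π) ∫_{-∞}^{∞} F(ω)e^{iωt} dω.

f(t) = \frac{5 \sin^{2}{\left(10 t \right)}}{t^{2}}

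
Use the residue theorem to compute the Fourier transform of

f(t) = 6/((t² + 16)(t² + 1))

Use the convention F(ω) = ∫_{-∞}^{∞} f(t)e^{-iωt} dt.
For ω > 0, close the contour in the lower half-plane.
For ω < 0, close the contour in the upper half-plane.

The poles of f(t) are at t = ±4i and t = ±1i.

Let g(z) = f(z)e^{-iωz}; for large |z| the factor e^{-iωz} decays in the lower half-plane when ω > 0 and in the upper half-plane when ω < 0.

Case ω > 0 (lower half-plane, clockwise contour ⇒ F(ω) = -2πi·ΣRes):
  Res_{z = - 4 i} g(z) = - \frac{i e^{- 4 \omega}}{20}
  Res_{z = - i} g(z) = \frac{i e^{- \omega}}{5}
  F(ω) = -2πi·ΣRes = \frac{\pi \left(4 e^{3 \omega} - 1\right) e^{- 4 \omega}}{10}

Case ω < 0 (upper half-plane, counterclockwise contour ⇒ F(ω) = +2πi·ΣRes):
  Res_{z = 4 i} g(z) = \frac{i e^{4 \omega}}{20}
  Res_{z = i} g(z) = - \frac{i e^{\omega}}{5}
  F(ω) = 2πi·ΣRes = \frac{\pi \left(4 - e^{3 \omega}\right) e^{\omega}}{10}

Both cases combine into a single formula in |ω|:

F(ω) = \frac{\pi \left(4 e^{3 \left|{\omega}\right|} - 1\right) e^{- 4 \left|{\omega}\right|}}{10}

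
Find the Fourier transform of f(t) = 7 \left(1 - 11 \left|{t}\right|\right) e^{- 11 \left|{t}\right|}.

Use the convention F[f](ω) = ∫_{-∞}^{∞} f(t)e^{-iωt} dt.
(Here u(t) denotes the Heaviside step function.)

F(ω) = \frac{308 \omega^{2}}{\left(\omega^{2} + 121\right)^{2}}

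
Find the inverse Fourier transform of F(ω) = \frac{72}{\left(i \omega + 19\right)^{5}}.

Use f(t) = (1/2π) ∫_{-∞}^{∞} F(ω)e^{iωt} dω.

f(t) = 3 t^{4} e^{- 19 t} u\left(t\right)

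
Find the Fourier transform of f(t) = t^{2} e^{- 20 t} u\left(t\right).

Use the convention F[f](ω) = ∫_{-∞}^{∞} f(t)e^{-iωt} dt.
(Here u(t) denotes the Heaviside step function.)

F(ω) = \frac{2}{\left(i \omega + 20\right)^{3}}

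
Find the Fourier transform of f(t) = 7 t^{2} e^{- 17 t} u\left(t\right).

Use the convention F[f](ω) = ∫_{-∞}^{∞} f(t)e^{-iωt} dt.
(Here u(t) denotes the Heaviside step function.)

F(ω) = \frac{14}{\left(i \omega + 17\right)^{3}}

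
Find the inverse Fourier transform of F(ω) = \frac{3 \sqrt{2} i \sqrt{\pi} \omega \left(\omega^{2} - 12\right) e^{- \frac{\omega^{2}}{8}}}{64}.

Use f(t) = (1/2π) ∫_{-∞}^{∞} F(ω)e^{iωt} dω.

f(t) = 6 t^{3} e^{- 2 t^{2}}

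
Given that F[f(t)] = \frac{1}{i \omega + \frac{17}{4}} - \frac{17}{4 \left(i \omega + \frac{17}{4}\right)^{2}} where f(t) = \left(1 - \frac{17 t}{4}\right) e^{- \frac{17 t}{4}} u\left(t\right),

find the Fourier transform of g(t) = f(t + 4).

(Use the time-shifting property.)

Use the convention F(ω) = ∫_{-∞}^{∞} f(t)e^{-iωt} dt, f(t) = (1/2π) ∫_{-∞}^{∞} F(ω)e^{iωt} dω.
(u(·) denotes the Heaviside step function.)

F[g](ω) = \frac{16 i \omega e^{4 i \omega}}{- 16 \omega^{2} + 136 i \omega + 289}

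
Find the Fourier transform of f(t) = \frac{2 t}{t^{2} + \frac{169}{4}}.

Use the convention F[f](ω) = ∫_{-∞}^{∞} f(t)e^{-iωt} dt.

F(ω) = - 2 i \pi e^{- \frac{13 \left|{\omega}\right|}{2}} \operatorname{sign}{\left(\omega \right)}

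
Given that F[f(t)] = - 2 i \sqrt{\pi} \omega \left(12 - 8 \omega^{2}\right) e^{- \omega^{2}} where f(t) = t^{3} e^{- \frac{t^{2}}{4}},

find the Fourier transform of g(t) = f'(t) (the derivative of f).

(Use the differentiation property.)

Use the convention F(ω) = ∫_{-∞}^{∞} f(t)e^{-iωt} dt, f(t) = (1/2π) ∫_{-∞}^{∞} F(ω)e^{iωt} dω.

F[g](ω) = \sqrt{\pi} \omega^{2} \left(24 - 16 \omega^{2}\right) e^{- \omega^{2}}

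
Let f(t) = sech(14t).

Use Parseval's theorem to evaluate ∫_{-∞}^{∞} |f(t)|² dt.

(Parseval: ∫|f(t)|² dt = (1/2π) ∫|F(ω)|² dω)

∫|f(t)|² dt = \frac{1}{7}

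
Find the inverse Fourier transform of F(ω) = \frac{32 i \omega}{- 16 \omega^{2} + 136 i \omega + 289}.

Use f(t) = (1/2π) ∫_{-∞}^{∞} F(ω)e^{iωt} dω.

f(t) = 2 \left(1 - \frac{17 t}{4}\right) e^{- \frac{17 t}{4}} u\left(t\right)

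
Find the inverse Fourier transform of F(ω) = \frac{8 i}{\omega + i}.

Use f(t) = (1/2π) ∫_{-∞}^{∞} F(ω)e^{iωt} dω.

f(t) = 8 e^{t} u\left(- t\right)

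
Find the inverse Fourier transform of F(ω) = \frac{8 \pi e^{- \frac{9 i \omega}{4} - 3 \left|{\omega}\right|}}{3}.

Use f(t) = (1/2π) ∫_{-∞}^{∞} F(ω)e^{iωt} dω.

f(t) = \frac{8}{\left(t - \frac{9}{4}\right)^{2} + 9}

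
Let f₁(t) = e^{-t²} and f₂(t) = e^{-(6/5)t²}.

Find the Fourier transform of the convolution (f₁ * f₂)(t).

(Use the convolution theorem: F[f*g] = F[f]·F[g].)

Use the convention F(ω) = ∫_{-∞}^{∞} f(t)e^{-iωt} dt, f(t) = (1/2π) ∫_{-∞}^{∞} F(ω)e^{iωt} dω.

F[f₁*f₂](ω) = \frac{\sqrt{30} \pi e^{- \frac{11 \omega^{2}}{24}}}{6}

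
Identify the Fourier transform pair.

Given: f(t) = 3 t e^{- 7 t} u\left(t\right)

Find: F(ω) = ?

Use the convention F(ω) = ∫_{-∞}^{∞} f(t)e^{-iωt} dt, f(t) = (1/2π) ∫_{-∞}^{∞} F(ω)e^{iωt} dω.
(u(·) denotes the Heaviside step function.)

F(ω) = \frac{3}{\left(i \omega + 7\right)^{2}}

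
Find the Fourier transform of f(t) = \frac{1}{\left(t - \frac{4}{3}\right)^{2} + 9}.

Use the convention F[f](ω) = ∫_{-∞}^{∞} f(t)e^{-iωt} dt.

F(ω) = \frac{\pi e^{- \frac{4 i \omega}{3} - 3 \left|{\omega}\right|}}{3}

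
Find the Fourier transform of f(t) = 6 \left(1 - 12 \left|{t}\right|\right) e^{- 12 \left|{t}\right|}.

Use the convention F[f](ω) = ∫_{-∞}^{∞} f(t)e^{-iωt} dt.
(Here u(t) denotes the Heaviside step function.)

F(ω) = \frac{288 \omega^{2}}{\left(\omega^{2} + 144\right)^{2}}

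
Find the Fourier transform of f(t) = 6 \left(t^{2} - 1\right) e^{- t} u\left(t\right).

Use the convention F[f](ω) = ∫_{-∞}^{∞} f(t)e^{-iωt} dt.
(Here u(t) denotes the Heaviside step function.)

F(ω) = \frac{6 \left(2 i \omega - \left(i \omega + 1\right)^{3} + 2\right)}{\left(i \omega + 1\right)^{4}}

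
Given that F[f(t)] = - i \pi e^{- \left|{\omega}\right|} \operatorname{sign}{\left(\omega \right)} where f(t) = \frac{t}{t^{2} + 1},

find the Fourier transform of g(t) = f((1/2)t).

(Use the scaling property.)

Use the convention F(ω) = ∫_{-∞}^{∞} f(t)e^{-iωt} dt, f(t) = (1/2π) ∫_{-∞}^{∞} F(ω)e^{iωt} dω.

F[g](ω) = - 2 i \pi e^{- 2 \left|{\omega}\right|} \operatorname{sign}{\left(\omega \right)}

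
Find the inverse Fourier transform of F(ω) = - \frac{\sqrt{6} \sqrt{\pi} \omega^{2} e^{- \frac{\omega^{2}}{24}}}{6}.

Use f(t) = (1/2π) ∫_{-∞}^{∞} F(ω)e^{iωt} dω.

f(t) = 6 \left(24 t^{2} - 2\right) e^{- 6 t^{2}}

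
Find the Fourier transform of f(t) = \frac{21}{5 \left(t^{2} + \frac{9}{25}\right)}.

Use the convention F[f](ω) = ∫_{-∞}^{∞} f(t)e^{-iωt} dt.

F(ω) = 7 \pi e^{- \frac{3 \left|{\omega}\right|}{5}}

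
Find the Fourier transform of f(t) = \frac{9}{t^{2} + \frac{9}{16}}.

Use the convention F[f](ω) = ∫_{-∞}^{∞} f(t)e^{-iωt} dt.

F(ω) = 12 \pi e^{- \frac{3 \left|{\omega}\right|}{4}}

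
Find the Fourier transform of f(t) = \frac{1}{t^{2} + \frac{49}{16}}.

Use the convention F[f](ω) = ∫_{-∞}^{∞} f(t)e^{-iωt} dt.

F(ω) = \frac{4 \pi e^{- \frac{7 \left|{\omega}\right|}{4}}}{7}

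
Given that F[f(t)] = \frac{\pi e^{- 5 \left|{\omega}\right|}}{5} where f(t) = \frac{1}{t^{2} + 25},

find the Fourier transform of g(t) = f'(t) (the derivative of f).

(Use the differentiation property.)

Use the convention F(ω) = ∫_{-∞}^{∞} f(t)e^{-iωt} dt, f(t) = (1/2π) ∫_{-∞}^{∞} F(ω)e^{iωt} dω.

F[g](ω) = \frac{i \pi \omega e^{- 5 \left|{\omega}\right|}}{5}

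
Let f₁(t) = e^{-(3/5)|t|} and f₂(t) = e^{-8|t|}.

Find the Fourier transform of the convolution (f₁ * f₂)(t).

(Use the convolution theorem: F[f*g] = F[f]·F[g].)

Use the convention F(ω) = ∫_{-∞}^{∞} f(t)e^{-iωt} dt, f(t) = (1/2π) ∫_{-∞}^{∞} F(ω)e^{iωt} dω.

F[f₁*f₂](ω) = \frac{480}{\left(\omega^{2} + 64\right) \left(25 \omega^{2} + 9\right)}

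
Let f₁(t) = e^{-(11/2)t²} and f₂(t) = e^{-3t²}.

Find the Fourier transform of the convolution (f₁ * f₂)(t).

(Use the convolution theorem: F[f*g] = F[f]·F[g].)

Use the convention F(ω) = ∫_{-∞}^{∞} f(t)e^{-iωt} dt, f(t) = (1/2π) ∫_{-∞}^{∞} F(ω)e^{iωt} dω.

F[f₁*f₂](ω) = \frac{\sqrt{66} \pi e^{- \frac{17 \omega^{2}}{132}}}{33}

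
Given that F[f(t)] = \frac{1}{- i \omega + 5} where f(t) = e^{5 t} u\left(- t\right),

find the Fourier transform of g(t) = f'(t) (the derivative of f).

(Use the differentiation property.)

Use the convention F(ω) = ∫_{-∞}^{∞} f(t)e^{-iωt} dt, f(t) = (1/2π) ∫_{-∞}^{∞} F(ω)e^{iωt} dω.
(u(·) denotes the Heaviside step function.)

F[g](ω) = - \frac{\omega}{\omega + 5 i}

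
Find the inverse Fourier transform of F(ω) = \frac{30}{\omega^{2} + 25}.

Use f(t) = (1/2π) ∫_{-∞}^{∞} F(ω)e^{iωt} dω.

f(t) = 3 e^{- 5 \left|{t}\right|}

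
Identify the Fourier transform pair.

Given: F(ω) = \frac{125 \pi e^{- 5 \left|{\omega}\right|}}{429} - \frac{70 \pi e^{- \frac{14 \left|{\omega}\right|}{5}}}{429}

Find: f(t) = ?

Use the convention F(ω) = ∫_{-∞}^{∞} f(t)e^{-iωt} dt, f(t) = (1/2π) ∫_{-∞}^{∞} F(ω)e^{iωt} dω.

f(t) = \frac{t^{2}}{\left(t^{2} + \frac{196}{25}\right) \left(t^{2} + 25\right)}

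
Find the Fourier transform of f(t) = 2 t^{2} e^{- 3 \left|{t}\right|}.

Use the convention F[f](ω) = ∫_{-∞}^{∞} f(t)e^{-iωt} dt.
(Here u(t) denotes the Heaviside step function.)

F(ω) = \frac{72 \left(3 - \omega^{2}\right)}{\left(\omega^{2} + 9\right)^{3}}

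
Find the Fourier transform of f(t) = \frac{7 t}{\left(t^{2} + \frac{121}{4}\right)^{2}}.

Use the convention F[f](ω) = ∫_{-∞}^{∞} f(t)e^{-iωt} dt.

F(ω) = - \frac{7 i \pi \omega e^{- \frac{11 \left|{\omega}\right|}{2}}}{11}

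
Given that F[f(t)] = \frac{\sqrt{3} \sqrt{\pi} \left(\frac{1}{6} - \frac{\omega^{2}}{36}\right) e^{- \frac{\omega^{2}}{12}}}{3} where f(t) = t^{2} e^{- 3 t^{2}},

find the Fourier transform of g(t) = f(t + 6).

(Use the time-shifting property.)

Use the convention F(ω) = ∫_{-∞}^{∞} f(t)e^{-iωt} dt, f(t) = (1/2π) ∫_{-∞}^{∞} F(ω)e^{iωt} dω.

F[g](ω) = \frac{\sqrt{3} \sqrt{\pi} \left(6 - \omega^{2}\right) e^{\frac{\omega \left(- \omega + 72 i\right)}{12}}}{108}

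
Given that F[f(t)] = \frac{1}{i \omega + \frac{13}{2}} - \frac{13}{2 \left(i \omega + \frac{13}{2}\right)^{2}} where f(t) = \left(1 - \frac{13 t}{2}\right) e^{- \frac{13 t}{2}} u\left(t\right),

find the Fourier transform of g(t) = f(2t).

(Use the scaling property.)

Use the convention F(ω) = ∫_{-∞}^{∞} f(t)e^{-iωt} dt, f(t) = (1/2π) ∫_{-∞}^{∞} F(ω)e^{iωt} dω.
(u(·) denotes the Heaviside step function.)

F[g](ω) = \frac{i \omega}{- \omega^{2} + 26 i \omega + 169}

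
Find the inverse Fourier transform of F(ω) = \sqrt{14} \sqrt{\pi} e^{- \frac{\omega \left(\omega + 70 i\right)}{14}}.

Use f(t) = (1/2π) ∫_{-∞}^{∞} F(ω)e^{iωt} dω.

f(t) = 7 e^{- \frac{7 \left(t - 5\right)^{2}}{2}}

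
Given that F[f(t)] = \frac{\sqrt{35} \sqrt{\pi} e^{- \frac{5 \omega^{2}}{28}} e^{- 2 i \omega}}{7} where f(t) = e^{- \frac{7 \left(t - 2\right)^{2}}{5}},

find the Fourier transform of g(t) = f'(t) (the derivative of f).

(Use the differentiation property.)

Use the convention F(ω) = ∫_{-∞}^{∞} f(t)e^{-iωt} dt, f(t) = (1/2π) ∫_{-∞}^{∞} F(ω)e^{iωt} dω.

F[g](ω) = \frac{\sqrt{35} i \sqrt{\pi} \omega e^{- \frac{\omega \left(5 \omega + 56 i\right)}{28}}}{7}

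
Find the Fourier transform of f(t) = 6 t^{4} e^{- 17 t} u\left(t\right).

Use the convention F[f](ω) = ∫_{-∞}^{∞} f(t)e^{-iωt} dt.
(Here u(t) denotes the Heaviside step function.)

F(ω) = \frac{144}{\left(i \omega + 17\right)^{5}}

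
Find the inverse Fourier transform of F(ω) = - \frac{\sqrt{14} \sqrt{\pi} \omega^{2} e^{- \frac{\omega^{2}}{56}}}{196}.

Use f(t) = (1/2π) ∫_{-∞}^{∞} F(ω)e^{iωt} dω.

f(t) = \left(56 t^{2} - 2\right) e^{- 14 t^{2}}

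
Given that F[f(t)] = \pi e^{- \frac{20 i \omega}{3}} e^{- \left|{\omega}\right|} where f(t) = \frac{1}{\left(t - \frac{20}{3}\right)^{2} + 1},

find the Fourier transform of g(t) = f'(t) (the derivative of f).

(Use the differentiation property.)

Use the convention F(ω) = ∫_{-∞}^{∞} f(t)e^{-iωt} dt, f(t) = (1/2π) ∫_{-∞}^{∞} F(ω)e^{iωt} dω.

F[g](ω) = i \pi \omega e^{- \frac{20 i \omega}{3} - \left|{\omega}\right|}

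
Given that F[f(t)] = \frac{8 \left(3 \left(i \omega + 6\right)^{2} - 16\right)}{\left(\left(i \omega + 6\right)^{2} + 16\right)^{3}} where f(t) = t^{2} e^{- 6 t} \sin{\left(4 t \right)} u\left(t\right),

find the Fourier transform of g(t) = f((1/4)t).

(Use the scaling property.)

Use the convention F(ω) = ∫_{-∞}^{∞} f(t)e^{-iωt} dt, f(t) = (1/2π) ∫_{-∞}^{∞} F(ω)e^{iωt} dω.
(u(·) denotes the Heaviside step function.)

F[g](ω) = \frac{2 \left(3 \left(2 i \omega + 3\right)^{2} - 4\right)}{\left(\left(2 i \omega + 3\right)^{2} + 4\right)^{3}}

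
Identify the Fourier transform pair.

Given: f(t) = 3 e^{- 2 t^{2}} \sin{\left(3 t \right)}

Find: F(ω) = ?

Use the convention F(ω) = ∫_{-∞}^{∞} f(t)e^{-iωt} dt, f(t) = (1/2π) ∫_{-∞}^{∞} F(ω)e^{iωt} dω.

F(ω) = \frac{3 \sqrt{2} i \sqrt{\pi} \left(1 - e^{\frac{3 \omega}{2}}\right) e^{- \frac{\omega^{2}}{8} - \frac{3 \omega}{4} - \frac{9}{8}}}{4}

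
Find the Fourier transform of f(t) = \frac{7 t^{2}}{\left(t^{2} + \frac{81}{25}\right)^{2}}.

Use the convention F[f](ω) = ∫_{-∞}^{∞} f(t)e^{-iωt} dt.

F(ω) = \frac{7 \pi \left(5 - 9 \left|{\omega}\right|\right) e^{- \frac{9 \left|{\omega}\right|}{5}}}{18}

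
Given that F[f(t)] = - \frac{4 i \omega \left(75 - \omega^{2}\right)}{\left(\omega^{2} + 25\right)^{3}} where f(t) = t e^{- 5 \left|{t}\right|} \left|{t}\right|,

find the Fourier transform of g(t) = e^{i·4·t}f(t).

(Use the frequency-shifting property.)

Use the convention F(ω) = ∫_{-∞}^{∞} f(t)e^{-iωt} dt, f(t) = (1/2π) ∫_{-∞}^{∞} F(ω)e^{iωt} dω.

F[g](ω) = \frac{4 i \left(\omega - 4\right) \left(\left(\omega - 4\right)^{2} - 75\right)}{\left(\left(\omega - 4\right)^{2} + 25\right)^{3}}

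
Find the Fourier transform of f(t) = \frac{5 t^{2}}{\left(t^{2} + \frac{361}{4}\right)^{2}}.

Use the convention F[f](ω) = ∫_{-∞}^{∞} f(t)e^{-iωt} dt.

F(ω) = \frac{5 \pi \left(2 - 19 \left|{\omega}\right|\right) e^{- \frac{19 \left|{\omega}\right|}{2}}}{38}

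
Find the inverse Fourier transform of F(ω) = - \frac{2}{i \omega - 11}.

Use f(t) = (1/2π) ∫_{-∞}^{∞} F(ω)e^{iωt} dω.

f(t) = 2 e^{11 t} u\left(- t\right)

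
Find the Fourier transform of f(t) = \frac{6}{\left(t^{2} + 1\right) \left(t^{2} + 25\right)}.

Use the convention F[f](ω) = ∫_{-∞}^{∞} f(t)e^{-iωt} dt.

F(ω) = \frac{\pi e^{- \left|{\omega}\right|}}{4} - \frac{\pi e^{- 5 \left|{\omega}\right|}}{20}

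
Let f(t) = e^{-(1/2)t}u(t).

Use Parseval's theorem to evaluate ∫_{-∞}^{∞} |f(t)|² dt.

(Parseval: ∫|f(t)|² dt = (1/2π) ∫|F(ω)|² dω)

∫|f(t)|² dt = 1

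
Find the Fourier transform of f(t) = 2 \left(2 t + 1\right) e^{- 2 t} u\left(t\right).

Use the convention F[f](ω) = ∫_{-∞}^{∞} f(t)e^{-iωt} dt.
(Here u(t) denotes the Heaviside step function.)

F(ω) = \frac{2 \left(- i \omega - 4\right)}{\omega^{2} - 4 i \omega - 4}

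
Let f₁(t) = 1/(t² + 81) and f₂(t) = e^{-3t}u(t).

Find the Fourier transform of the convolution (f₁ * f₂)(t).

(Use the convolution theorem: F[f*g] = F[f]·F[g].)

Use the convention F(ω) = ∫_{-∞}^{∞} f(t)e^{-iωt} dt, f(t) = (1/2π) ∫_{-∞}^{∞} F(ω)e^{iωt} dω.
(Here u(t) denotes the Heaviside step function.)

F[f₁*f₂](ω) = \frac{\pi e^{- 9 \left|{\omega}\right|}}{9 \left(i \omega + 3\right)}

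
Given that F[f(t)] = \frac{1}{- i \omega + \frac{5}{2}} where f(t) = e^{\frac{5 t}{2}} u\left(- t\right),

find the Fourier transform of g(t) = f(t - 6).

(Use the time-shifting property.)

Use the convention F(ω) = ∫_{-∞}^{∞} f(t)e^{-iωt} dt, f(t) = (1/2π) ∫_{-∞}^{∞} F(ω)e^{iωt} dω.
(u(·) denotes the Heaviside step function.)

F[g](ω) = - \frac{2 e^{- 6 i \omega}}{2 i \omega - 5}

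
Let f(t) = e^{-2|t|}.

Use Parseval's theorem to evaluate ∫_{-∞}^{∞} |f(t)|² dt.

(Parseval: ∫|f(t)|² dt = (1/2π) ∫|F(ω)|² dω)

∫|f(t)|² dt = \frac{1}{2}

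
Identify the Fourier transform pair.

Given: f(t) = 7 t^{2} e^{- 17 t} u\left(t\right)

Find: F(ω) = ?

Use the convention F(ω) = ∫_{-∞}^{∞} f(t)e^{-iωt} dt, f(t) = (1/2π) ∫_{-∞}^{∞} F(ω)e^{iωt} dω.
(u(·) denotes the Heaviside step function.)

F(ω) = \frac{14}{\left(i \omega + 17\right)^{3}}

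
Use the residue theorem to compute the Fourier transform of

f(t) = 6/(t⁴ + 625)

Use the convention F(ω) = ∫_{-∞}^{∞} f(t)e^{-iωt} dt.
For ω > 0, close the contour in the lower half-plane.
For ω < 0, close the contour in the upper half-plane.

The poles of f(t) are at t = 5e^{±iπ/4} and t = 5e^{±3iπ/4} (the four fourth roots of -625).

Let g(z) = f(z)e^{-iωz}; for large |z| the factor e^{-iωz} decays in the lower half-plane when ω > 0 and in the upper half-plane when ω < 0.

Case ω > 0 (lower half-plane, clockwise contour ⇒ F(ω) = -2πi·ΣRes):
  Res_{z = - \frac{5 \sqrt{2}}{2} - \frac{5 \sqrt{2} i}{2}} g(z) = \frac{3 \sqrt{2} i \left(1 - i\right) e^{\frac{5 \sqrt{2} \omega \left(-1 + i\right)}{2}}}{500}
  Res_{z = \frac{5 \sqrt{2}}{2} - \frac{5 \sqrt{2} i}{2}} g(z) = \frac{3 \sqrt{2} i \left(1 + i\right) e^{- \frac{5 \sqrt{2} \omega \left(1 + i\right)}{2}}}{500}
  F(ω) = -2πi·ΣRes = \frac{3 \sqrt{2} \pi \left(1 - i\right) \left(e^{5 \sqrt{2} i \omega} + i\right) e^{- \frac{5 \sqrt{2} \omega \left(1 + i\right)}{2}}}{250} = \frac{6 \pi e^{- \frac{5 \sqrt{2} \omega}{2}} \sin{\left(\frac{5 \sqrt{2} \omega}{2} + \frac{\pi}{4} \right)}}{125}

Case ω < 0 (upper half-plane, counterclockwise contour ⇒ F(ω) = +2πi·ΣRes):
  Res_{z = \frac{5 \sqrt{2}}{2} + \frac{5 \sqrt{2} i}{2}} g(z) = \frac{3 \sqrt{2} i \left(-1 + i\right) e^{\frac{5 \sqrt{2} \omega \left(1 - i\right)}{2}}}{500}
  Res_{z = - \frac{5 \sqrt{2}}{2} + \frac{5 \sqrt{2} i}{2}} g(z) = \frac{3 \sqrt{2} \left(1 - i\right) e^{\frac{5 \sqrt{2} \omega \left(1 + i\right)}{2}}}{500}
  F(ω) = 2πi·ΣRes = - \frac{3 \sqrt{2} i \pi \left(i \left(1 - i\right) e^{\frac{5 \sqrt{2} \omega \left(1 - i\right)}{2}} - \left(1 - i\right) e^{\frac{5 \sqrt{2} \omega \left(1 + i\right)}{2}}\right)}{250} = \frac{6 \pi e^{\frac{5 \sqrt{2} \omega}{2}} \cos{\left(\frac{5 \sqrt{2} \omega}{2} + \frac{\pi}{4} \right)}}{125}

Both cases combine into a single formula in |ω|:

F(ω) = \frac{6 \pi e^{- \frac{5 \sqrt{2} \left|{\omega}\right|}{2}} \sin{\left(\frac{5 \sqrt{2} \left|{\omega}\right|}{2} + \frac{\pi}{4} \right)}}{125}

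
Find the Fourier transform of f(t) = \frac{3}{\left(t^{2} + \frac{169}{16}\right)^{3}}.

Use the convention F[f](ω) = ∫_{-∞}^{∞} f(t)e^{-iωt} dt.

F(ω) = \frac{24 \pi \left(169 \omega^{2} + 156 \left|{\omega}\right| + 48\right) e^{- \frac{13 \left|{\omega}\right|}{4}}}{371293}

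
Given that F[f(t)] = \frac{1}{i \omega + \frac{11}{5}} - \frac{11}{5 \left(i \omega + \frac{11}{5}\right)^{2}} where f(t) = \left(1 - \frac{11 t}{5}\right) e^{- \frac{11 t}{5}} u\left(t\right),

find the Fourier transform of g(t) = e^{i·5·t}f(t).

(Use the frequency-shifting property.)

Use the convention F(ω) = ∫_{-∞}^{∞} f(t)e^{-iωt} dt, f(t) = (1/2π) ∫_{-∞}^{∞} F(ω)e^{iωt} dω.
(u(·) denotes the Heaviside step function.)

F[g](ω) = \frac{25 i \left(5 - \omega\right)}{25 \omega^{2} - 10 \omega \left(25 + 11 i\right) + 504 + 550 i}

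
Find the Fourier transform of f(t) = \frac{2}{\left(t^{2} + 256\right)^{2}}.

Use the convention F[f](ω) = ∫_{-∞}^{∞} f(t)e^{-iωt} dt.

F(ω) = \frac{\pi \left(16 \left|{\omega}\right| + 1\right) e^{- 16 \left|{\omega}\right|}}{4096}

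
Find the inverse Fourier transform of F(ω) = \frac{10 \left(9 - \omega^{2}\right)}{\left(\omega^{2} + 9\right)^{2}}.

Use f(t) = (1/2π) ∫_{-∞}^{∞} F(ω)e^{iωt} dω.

f(t) = 5 e^{- 3 \left|{t}\right|} \left|{t}\right|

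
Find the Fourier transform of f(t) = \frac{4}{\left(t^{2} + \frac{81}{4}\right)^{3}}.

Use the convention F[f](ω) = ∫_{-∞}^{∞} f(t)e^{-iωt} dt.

F(ω) = \frac{4 \pi \left(27 \omega^{2} + 18 \left|{\omega}\right| + 4\right) e^{- \frac{9 \left|{\omega}\right|}{2}}}{19683}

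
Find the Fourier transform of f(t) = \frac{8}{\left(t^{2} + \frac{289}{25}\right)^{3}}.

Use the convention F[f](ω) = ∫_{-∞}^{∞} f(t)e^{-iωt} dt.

F(ω) = \frac{125 \pi \left(289 \omega^{2} + 255 \left|{\omega}\right| + 75\right) e^{- \frac{17 \left|{\omega}\right|}{5}}}{1419857}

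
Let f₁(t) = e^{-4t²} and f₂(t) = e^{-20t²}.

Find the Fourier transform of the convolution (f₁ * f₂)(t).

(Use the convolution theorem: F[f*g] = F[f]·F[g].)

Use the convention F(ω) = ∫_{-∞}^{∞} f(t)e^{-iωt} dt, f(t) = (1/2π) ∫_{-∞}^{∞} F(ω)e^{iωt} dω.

F[f₁*f₂](ω) = \frac{\sqrt{5} \pi e^{- \frac{3 \omega^{2}}{40}}}{20}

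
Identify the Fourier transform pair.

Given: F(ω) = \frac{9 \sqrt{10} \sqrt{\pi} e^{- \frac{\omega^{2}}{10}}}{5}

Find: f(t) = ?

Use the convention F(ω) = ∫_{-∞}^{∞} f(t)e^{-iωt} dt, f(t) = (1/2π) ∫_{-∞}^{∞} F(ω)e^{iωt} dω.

f(t) = 9 e^{- \frac{5 t^{2}}{2}}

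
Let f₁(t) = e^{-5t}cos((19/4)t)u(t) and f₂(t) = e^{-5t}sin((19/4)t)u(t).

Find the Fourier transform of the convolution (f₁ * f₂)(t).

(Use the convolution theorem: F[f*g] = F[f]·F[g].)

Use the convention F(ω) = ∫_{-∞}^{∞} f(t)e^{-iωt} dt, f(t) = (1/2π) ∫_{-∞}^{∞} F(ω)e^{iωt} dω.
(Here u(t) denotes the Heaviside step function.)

F[f₁*f₂](ω) = \frac{1216 \left(i \omega + 5\right)}{\left(16 \left(i \omega + 5\right)^{2} + 361\right)^{2}}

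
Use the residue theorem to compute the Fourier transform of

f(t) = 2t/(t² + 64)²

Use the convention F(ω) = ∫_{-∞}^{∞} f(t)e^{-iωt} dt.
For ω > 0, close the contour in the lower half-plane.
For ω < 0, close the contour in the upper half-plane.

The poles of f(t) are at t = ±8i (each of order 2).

Let g(z) = f(z)e^{-iωz}; for large |z| the factor e^{-iωz} decays in the lower half-plane when ω > 0 and in the upper half-plane when ω < 0.

Case ω > 0 (lower half-plane, clockwise contour ⇒ F(ω) = -2πi·ΣRes):
  Res_{z = - 8 i} g(z) = \frac{\omega e^{- 8 \omega}}{16} (pole of order 2)
  F(ω) = -2πi·ΣRes = - \frac{i \pi \omega e^{- 8 \omega}}{8}

Case ω < 0 (upper half-plane, counterclockwise contour ⇒ F(ω) = +2πi·ΣRes):
  Res_{z = 8 i} g(z) = - \frac{\omega e^{8 \omega}}{16} (pole of order 2)
  F(ω) = 2πi·ΣRes = - \frac{i \pi \omega e^{8 \omega}}{8}

Both cases combine into a single formula in |ω|:

F(ω) = - \frac{i \pi \omega e^{- 8 \left|{\omega}\right|}}{8}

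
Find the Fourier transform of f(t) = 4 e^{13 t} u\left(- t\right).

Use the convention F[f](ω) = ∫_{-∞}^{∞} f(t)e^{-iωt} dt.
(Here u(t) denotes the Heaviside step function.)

F(ω) = - \frac{4}{i \omega - 13}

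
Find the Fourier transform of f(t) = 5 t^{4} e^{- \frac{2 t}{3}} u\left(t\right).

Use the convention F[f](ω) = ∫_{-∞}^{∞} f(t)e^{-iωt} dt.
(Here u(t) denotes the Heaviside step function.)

F(ω) = \frac{29160}{\left(3 i \omega + 2\right)^{5}}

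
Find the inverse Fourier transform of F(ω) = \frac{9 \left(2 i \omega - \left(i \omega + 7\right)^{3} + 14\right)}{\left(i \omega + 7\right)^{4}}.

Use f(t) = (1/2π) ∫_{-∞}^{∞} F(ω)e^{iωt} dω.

f(t) = 9 \left(t^{2} - 1\right) e^{- 7 t} u\left(t\right)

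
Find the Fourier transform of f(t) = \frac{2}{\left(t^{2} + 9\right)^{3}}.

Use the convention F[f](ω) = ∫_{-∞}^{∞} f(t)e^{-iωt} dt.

F(ω) = \frac{\pi \left(3 \omega^{2} + 3 \left|{\omega}\right| + 1\right) e^{- 3 \left|{\omega}\right|}}{324}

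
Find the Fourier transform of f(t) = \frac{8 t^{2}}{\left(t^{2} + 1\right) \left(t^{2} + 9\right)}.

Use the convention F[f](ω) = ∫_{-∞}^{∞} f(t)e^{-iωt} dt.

F(ω) = \pi \left(3 - e^{2 \left|{\omega}\right|}\right) e^{- 3 \left|{\omega}\right|}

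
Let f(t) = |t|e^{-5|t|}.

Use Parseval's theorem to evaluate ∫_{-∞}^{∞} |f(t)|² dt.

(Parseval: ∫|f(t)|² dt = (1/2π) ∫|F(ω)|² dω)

∫|f(t)|² dt = \frac{1}{250}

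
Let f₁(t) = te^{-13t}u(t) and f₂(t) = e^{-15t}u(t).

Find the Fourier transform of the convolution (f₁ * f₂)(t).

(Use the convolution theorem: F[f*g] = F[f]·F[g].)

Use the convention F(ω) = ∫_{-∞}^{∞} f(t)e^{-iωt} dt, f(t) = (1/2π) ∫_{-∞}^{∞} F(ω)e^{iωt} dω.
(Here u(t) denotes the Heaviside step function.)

F[f₁*f₂](ω) = \frac{1}{\left(i \omega + 13\right)^{2} \left(i \omega + 15\right)}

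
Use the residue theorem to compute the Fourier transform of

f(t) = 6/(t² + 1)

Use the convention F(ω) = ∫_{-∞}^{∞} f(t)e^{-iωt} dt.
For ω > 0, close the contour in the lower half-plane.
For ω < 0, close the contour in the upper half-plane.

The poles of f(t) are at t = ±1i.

Let g(z) = f(z)e^{-iωz}; for large |z| the factor e^{-iωz} decays in the lower half-plane when ω > 0 and in the upper half-plane when ω < 0.

Case ω > 0 (lower half-plane, clockwise contour ⇒ F(ω) = -2πi·ΣRes):
  Res_{z = - i} g(z) = 3 i e^{- \omega}
  F(ω) = -2πi·ΣRes = 6 \pi e^{- \omega}

Case ω < 0 (upper half-plane, counterclockwise contour ⇒ F(ω) = +2πi·ΣRes):
  Res_{z = i} g(z) = - 3 i e^{\omega}
  F(ω) = 2πi·ΣRes = 6 \pi e^{\omega}

Both cases combine into a single formula in |ω|:

F(ω) = 6 \pi e^{- \left|{\omega}\right|}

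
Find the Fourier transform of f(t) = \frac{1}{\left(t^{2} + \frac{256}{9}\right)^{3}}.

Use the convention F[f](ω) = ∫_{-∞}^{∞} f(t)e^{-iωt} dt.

F(ω) = \frac{27 \pi \left(256 \omega^{2} + 144 \left|{\omega}\right| + 27\right) e^{- \frac{16 \left|{\omega}\right|}{3}}}{8388608}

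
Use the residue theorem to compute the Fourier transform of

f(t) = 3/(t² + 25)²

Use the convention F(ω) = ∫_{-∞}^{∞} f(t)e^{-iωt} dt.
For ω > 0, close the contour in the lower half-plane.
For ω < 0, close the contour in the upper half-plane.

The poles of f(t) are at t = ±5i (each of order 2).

Let g(z) = f(z)e^{-iωz}; for large |z| the factor e^{-iωz} decays in the lower half-plane when ω > 0 and in the upper half-plane when ω < 0.

Case ω > 0 (lower half-plane, clockwise contour ⇒ F(ω) = -2πi·ΣRes):
  Res_{z = - 5 i} g(z) = \frac{3 i \left(5 \omega + 1\right) e^{- 5 \omega}}{500} (pole of order 2)
  F(ω) = -2πi·ΣRes = \frac{3 \pi \left(5 \omega + 1\right) e^{- 5 \omega}}{250}

Case ω < 0 (upper half-plane, counterclockwise contour ⇒ F(ω) = +2πi·ΣRes):
  Res_{z = 5 i} g(z) = \frac{3 i \left(5 \omega - 1\right) e^{5 \omega}}{500} (pole of order 2)
  F(ω) = 2πi·ΣRes = \frac{3 \pi \left(1 - 5 \omega\right) e^{5 \omega}}{250}

Both cases combine into a single formula in |ω|:

F(ω) = \frac{3 \pi \left(5 \left|{\omega}\right| + 1\right) e^{- 5 \left|{\omega}\right|}}{250}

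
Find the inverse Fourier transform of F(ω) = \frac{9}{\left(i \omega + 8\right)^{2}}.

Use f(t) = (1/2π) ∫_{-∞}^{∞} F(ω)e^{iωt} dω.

f(t) = 9 t e^{- 8 t} u\left(t\right)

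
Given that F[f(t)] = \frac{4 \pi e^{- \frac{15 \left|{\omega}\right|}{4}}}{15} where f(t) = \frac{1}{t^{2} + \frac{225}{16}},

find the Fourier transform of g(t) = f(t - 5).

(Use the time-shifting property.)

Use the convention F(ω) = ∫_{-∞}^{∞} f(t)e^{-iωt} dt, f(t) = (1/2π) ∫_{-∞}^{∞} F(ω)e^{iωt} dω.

F[g](ω) = \frac{4 \pi e^{- 5 i \omega - \frac{15 \left|{\omega}\right|}{4}}}{15}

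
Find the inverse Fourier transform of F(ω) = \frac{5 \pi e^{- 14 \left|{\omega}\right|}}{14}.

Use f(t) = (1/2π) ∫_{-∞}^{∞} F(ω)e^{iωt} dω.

f(t) = \frac{5}{t^{2} + 196}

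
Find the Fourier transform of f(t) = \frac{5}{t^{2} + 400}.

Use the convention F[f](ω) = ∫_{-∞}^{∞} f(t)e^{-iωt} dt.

F(ω) = \frac{\pi e^{- 20 \left|{\omega}\right|}}{4}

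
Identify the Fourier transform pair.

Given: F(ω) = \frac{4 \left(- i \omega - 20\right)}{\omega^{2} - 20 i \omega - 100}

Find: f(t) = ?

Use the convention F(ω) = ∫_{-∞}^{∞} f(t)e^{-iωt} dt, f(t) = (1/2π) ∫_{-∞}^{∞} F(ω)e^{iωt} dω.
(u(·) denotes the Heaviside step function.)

f(t) = 4 \left(10 t + 1\right) e^{- 10 t} u\left(t\right)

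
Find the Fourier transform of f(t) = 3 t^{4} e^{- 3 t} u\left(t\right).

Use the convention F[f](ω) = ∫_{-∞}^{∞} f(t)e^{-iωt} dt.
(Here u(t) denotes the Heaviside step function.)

F(ω) = \frac{72}{\left(i \omega + 3\right)^{5}}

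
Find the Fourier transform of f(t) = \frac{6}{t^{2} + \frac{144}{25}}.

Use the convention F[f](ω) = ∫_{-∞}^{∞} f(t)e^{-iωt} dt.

F(ω) = \frac{5 \pi e^{- \frac{12 \left|{\omega}\right|}{5}}}{2}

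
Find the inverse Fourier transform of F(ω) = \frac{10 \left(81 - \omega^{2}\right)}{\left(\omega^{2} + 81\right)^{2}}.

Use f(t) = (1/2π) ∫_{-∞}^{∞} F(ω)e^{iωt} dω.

f(t) = 5 e^{- 9 \left|{t}\right|} \left|{t}\right|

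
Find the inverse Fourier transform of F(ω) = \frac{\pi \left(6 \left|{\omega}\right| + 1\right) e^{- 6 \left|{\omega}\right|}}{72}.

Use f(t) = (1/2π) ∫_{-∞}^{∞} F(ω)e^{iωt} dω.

f(t) = \frac{6}{\left(t^{2} + 36\right)^{2}}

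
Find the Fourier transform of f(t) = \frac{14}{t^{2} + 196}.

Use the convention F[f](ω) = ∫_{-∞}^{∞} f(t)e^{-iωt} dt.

F(ω) = \pi e^{- 14 \left|{\omega}\right|}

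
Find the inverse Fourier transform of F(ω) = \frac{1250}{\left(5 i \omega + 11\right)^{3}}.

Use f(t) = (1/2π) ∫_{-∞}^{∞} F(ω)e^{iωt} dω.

f(t) = 5 t^{2} e^{- \frac{11 t}{5}} u\left(t\right)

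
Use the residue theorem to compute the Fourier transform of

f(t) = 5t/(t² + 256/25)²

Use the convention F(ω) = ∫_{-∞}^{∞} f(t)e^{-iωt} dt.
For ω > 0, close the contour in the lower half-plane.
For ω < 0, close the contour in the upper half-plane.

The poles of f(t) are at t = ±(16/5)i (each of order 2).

Let g(z) = f(z)e^{-iωz}; for large |z| the factor e^{-iωz} decays in the lower half-plane when ω > 0 and in the upper half-plane when ω < 0.

Case ω > 0 (lower half-plane, clockwise contour ⇒ F(ω) = -2πi·ΣRes):
  Res_{z = - \frac{16 i}{5}} g(z) = \frac{25 \omega e^{- \frac{16 \omega}{5}}}{64} (pole of order 2)
  F(ω) = -2πi·ΣRes = - \frac{25 i \pi \omega e^{- \frac{16 \omega}{5}}}{32}

Case ω < 0 (upper half-plane, counterclockwise contour ⇒ F(ω) = +2πi·ΣRes):
  Res_{z = \frac{16 i}{5}} g(z) = - \frac{25 \omega e^{\frac{16 \omega}{5}}}{64} (pole of order 2)
  F(ω) = 2πi·ΣRes = - \frac{25 i \pi \omega e^{\frac{16 \omega}{5}}}{32}

Both cases combine into a single formula in |ω|:

F(ω) = - \frac{25 i \pi \omega e^{- \frac{16 \left|{\omega}\right|}{5}}}{32}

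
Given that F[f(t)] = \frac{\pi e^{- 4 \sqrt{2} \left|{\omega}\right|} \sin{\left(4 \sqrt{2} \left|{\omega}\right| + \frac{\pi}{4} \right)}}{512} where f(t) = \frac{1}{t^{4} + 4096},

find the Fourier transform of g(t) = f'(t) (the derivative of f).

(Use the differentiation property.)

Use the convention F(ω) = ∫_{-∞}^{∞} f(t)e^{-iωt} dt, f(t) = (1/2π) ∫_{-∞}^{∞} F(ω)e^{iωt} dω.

F[g](ω) = \frac{i \pi \omega e^{- 4 \sqrt{2} \left|{\omega}\right|} \sin{\left(4 \sqrt{2} \left|{\omega}\right| + \frac{\pi}{4} \right)}}{512}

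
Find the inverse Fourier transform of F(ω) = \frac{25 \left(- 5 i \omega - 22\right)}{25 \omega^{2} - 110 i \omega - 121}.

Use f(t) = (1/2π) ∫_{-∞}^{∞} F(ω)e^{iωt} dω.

f(t) = 5 \left(\frac{11 t}{5} + 1\right) e^{- \frac{11 t}{5}} u\left(t\right)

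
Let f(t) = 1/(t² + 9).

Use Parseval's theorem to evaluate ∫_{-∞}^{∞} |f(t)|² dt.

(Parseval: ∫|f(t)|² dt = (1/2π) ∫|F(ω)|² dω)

∫|f(t)|² dt = \frac{\pi}{54}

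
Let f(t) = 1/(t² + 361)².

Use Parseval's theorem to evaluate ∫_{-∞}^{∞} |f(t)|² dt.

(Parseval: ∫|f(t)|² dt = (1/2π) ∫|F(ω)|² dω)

∫|f(t)|² dt = \frac{5 \pi}{14301947824}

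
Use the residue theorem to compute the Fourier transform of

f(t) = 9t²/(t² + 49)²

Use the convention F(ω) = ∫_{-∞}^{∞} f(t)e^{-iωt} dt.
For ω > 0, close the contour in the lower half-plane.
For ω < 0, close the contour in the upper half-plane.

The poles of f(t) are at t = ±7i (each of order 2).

Let g(z) = f(z)e^{-iωz}; for large |z| the factor e^{-iωz} decays in the lower half-plane when ω > 0 and in the upper half-plane when ω < 0.

Case ω > 0 (lower half-plane, clockwise contour ⇒ F(ω) = -2πi·ΣRes):
  Res_{z = - 7 i} g(z) = \frac{9 i \left(1 - 7 \omega\right) e^{- 7 \omega}}{28} (pole of order 2)
  F(ω) = -2πi·ΣRes = \frac{9 \pi \left(1 - 7 \omega\right) e^{- 7 \omega}}{14}

Case ω < 0 (upper half-plane, counterclockwise contour ⇒ F(ω) = +2πi·ΣRes):
  Res_{z = 7 i} g(z) = \frac{9 i \left(- 7 \omega - 1\right) e^{7 \omega}}{28} (pole of order 2)
  F(ω) = 2πi·ΣRes = \frac{9 \pi \left(7 \omega + 1\right) e^{7 \omega}}{14}

Both cases combine into a single formula in |ω|:

F(ω) = \frac{9 \pi \left(1 - 7 \left|{\omega}\right|\right) e^{- 7 \left|{\omega}\right|}}{14}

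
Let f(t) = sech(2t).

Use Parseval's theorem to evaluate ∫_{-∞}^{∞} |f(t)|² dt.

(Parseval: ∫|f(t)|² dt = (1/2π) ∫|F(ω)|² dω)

∫|f(t)|² dt = 1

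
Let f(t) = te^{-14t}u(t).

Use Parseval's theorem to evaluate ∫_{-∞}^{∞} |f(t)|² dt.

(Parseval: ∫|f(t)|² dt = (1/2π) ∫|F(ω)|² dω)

∫|f(t)|² dt = \frac{1}{10976}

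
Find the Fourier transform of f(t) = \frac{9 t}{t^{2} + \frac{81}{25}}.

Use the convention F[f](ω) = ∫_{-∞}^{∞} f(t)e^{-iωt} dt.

F(ω) = - 9 i \pi e^{- \frac{9 \left|{\omega}\right|}{5}} \operatorname{sign}{\left(\omega \right)}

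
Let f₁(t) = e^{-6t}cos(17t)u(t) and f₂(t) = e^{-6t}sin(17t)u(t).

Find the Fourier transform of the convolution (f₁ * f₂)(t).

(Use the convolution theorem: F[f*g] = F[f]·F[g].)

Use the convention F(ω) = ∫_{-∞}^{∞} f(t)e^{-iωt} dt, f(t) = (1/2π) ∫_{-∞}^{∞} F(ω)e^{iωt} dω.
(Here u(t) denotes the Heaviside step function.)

F[f₁*f₂](ω) = \frac{17 \left(i \omega + 6\right)}{\left(\left(i \omega + 6\right)^{2} + 289\right)^{2}}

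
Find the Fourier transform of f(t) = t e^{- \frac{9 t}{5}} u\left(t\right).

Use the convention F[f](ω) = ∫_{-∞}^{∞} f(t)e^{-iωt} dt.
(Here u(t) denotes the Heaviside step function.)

F(ω) = \frac{25}{\left(5 i \omega + 9\right)^{2}}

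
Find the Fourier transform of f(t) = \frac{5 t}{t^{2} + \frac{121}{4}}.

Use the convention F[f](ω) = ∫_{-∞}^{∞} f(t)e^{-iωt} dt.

F(ω) = - 5 i \pi e^{- \frac{11 \left|{\omega}\right|}{2}} \operatorname{sign}{\left(\omega \right)}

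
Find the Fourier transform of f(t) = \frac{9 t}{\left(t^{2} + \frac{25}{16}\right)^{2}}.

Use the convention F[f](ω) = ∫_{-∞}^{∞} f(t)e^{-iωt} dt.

F(ω) = - \frac{18 i \pi \omega e^{- \frac{5 \left|{\omega}\right|}{4}}}{5}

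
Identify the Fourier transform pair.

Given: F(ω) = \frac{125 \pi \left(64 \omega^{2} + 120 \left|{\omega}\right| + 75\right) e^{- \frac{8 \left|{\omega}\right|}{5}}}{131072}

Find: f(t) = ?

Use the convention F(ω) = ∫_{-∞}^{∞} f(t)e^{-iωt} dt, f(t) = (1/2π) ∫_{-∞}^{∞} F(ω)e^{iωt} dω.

f(t) = \frac{2}{\left(t^{2} + \frac{64}{25}\right)^{3}}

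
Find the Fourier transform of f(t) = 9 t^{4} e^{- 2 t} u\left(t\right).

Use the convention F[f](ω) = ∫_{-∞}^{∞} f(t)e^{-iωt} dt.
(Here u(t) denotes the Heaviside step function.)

F(ω) = \frac{216}{\left(i \omega + 2\right)^{5}}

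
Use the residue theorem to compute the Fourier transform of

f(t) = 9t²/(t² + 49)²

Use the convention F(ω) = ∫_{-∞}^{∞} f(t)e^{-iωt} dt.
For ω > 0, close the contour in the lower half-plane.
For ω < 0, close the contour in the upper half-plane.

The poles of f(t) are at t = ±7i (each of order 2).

Let g(z) = f(z)e^{-iωz}; for large |z| the factor e^{-iωz} decays in the lower half-plane when ω > 0 and in the upper half-plane when ω < 0.

Case ω > 0 (lower half-plane, clockwise contour ⇒ F(ω) = -2πi·ΣRes):
  Res_{z = - 7 i} g(z) = \frac{9 i \left(1 - 7 \omega\right) e^{- 7 \omega}}{28} (pole of order 2)
  F(ω) = -2πi·ΣRes = \frac{9 \pi \left(1 - 7 \omega\right) e^{- 7 \omega}}{14}

Case ω < 0 (upper half-plane, counterclockwise contour ⇒ F(ω) = +2πi·ΣRes):
  Res_{z = 7 i} g(z) = \frac{9 i \left(- 7 \omega - 1\right) e^{7 \omega}}{28} (pole of order 2)
  F(ω) = 2πi·ΣRes = \frac{9 \pi \left(7 \omega + 1\right) e^{7 \omega}}{14}

Both cases combine into a single formula in |ω|:

F(ω) = \frac{9 \pi \left(1 - 7 \left|{\omega}\right|\right) e^{- 7 \left|{\omega}\right|}}{14}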